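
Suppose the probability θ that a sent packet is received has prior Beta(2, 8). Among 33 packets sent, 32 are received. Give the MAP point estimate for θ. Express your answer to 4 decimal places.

Prior: Beta(2, 8).
Data: 32 successes in 33 trials. The binomial likelihood contributes θ^32(1−θ)^1, so the posterior is Beta(2+32, 8+1) = Beta(34, 9).
For Beta(a, b) with a, b > 1 the mode is (a−1)/(a+b−2) = 33/41 ≈ 0.8049.

θ̂_MAP = 0.8049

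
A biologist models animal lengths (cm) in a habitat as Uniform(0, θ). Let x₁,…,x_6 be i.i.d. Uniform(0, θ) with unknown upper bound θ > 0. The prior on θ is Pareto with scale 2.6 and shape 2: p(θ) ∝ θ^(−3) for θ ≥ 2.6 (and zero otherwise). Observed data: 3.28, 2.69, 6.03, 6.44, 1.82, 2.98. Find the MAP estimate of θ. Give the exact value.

θ̂_MAP = 6.44

The Uniform(0, θ) likelihood is θ^(−n) for θ ≥ max(xᵢ), zero otherwise. Here max(xᵢ) = 6.44.
Posterior ∝ θ^(−3) · θ^(−6) = θ^(−9) on θ ≥ max(2.6, 6.44) = 6.44.
This density is strictly decreasing in θ, so the posterior mode lies at the lower boundary of the support.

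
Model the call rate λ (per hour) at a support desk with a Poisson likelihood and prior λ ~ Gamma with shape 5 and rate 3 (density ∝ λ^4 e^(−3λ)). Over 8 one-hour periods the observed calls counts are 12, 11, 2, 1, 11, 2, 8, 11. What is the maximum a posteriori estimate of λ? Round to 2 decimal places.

Σxᵢ = 12+11+2+1+11+2+8+11 = 58, with n = 8.
Posterior ∝ λ^4e^(−3λ) · λ^58e^(−8λ) = λ^62e^(−11λ), i.e. Gamma(shape=63, rate=11).
The mode of a Gamma(a, b) with a ≥ 1 (shape–rate) is (a−1)/b = 62/11 ≈ 5.64.

λ̂_MAP = 5.64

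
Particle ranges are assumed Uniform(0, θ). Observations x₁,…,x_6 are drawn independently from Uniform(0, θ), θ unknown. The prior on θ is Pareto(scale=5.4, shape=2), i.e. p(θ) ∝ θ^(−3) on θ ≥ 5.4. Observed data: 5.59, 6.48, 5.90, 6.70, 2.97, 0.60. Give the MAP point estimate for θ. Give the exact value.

θ̂_MAP = 6.70

The Uniform(0, θ) likelihood is θ^(−n) for θ ≥ max(xᵢ), zero otherwise. Here max(xᵢ) = 6.70.
Posterior ∝ θ^(−3) · θ^(−6) = θ^(−9) on θ ≥ max(5.4, 6.70) = 6.70.
This density is strictly decreasing in θ, so the posterior mode lies at the lower boundary of the support.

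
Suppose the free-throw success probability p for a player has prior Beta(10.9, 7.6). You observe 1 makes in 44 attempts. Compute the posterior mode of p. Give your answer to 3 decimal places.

Prior: Beta(10.9, 7.6).
Data: 1 success in 44 trials. The binomial likelihood contributes p(1−p)^43, so the posterior is Beta(10.9+1, 7.6+43) = Beta(11.9, 50.6).
For Beta(a, b) with a, b > 1 the mode is (a−1)/(a+b−2) = 10.9/60.5 ≈ 0.180.

p̂_MAP = 0.180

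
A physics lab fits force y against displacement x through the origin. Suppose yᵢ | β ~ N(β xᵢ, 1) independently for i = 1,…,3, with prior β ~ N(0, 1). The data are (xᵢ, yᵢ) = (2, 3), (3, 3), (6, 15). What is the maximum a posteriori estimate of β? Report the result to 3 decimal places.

β̂_MAP = 2.100

log p(β | y) = −Σ(yᵢ − βxᵢ)²/(2·1) − β²/(2·1) + const.
Setting the derivative to zero: Σxᵢ(yᵢ − βxᵢ)/1 − β/1 = 0, so β = Σxᵢyᵢ / (Σxᵢ² + σ²/τ²).
Σxᵢyᵢ = 2·3 + 3·3 + 6·15 = 105; Σxᵢ² = 49; σ²/τ² = 1.
β̂_MAP = 105 / (49 + 1) = 105/50 ≈ 2.100.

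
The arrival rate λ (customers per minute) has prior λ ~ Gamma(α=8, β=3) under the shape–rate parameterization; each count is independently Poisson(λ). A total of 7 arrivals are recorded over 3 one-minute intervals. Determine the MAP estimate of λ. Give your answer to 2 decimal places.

Σxᵢ = 7, n = 3.
Posterior ∝ λ^7e^(−3λ) · λ^7e^(−3λ) = λ^14e^(−6λ), i.e. Gamma(shape=15, rate=6).
The mode of a Gamma(a, b) with a ≥ 1 (shape–rate) is (a−1)/b = 14/6 ≈ 2.33.

λ̂_MAP = 2.33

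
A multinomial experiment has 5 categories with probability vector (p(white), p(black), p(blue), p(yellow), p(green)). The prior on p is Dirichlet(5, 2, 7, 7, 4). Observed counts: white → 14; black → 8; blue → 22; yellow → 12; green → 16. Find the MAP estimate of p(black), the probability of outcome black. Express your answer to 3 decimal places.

The posterior is Dirichlet(αᵢ + nᵢ) = Dirichlet(19, 10, 29, 19, 20).
For a Dirichlet(a₁,…,a_K) with all aᵢ > 1, the mode has j-th component (aⱼ − 1)/(Σaᵢ − K).
Here Σaᵢ = 97 and K = 5, so p(black) = (10 − 1)/(97 − 5) = 9/92 ≈ 0.098.

MAP estimate of p(black) = 0.098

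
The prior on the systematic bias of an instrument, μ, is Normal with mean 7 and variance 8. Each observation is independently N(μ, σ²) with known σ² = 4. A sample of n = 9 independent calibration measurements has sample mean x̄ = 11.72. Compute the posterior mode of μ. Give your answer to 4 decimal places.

n = 9, x̄ = 11.72.
For a Normal prior and Normal likelihood with known variance, the posterior is Normal; its mode equals its mean, the precision-weighted average.
Prior precision 1/σ₀² = 1/8 = 0.125; data precision n/σ² = 9/4 = 2.25.
μ̂ = (0.125·7 + 2.25·11.72) / (0.125 + 2.25) = 27.245/2.375 = 5449/475 ≈ 11.4716.

μ̂_MAP = 11.4716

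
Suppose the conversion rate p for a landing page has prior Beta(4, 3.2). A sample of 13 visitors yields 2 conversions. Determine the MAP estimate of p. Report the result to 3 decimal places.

Prior: Beta(4, 3.2).
Data: 2 successes in 13 trials. The binomial likelihood contributes p^2(1−p)^11, so the posterior is Beta(4+2, 3.2+11) = Beta(6, 14.2).
For Beta(a, b) with a, b > 1 the mode is (a−1)/(a+b−2) = 5/18.2 ≈ 0.275.

p̂_MAP = 0.275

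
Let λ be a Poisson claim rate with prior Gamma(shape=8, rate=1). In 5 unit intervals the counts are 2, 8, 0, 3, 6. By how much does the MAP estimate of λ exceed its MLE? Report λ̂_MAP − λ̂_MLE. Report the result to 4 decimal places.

Σxᵢ = 19. Posterior is Gamma(27, 6); MAP = (27−1)/6 = 26/6 ≈ 4.33333.
MLE = x̄ = 19/5 ≈ 3.80000.
Difference = 26/6 − 19/5 = 8/15 ≈ 0.5333.

MAP − MLE = 0.5333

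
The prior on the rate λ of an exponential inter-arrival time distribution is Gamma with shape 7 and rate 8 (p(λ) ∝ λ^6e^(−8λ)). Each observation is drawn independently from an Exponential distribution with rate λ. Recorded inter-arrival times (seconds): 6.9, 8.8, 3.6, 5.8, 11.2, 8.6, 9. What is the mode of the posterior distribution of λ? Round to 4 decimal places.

λ̂_MAP = 0.2100

The Exponential(rate=λ) likelihood is ∝ λ^n e^(−λΣtᵢ). Here n = 7 and Σtᵢ = 6.9 + 8.8 + 3.6 + 5.8 + 11.2 + 8.6 + 9 = 53.9.
Posterior ∝ λ^6e^(−8λ) · λ^7e^(−53.9λ) = λ^13e^(−61.9λ), i.e. Gamma(14, 61.9).
Mode = (a−1)/b = 13/61.9 ≈ 0.2100.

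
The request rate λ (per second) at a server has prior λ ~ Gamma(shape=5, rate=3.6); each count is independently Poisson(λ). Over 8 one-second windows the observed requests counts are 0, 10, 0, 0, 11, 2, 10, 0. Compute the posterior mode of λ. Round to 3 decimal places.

Σxᵢ = 0+10+0+0+11+2+10+0 = 33, with n = 8.
Posterior ∝ λ^4e^(−3.6λ) · λ^33e^(−8λ) = λ^37e^(−11.6λ), i.e. Gamma(shape=38, rate=11.6).
The mode of a Gamma(a, b) with a ≥ 1 (shape–rate) is (a−1)/b = 37/11.6 ≈ 3.190.

λ̂_MAP = 3.190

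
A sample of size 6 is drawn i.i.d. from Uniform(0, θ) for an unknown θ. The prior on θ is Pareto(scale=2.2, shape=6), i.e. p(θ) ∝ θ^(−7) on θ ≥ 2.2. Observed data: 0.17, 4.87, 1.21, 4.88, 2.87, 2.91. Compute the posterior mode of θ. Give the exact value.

The Uniform(0, θ) likelihood is θ^(−n) for θ ≥ max(xᵢ), zero otherwise. Here max(xᵢ) = 4.88.
Posterior ∝ θ^(−7) · θ^(−6) = θ^(−13) on θ ≥ max(2.2, 4.88) = 4.88.
This density is strictly decreasing in θ, so the posterior mode lies at the lower boundary of the support.

θ̂_MAP = 4.88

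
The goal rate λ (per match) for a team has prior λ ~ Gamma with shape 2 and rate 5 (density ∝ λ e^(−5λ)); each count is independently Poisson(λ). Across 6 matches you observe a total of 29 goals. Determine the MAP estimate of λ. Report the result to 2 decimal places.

Σxᵢ = 29, n = 6.
Posterior ∝ λe^(−5λ) · λ^29e^(−6λ) = λ^30e^(−11λ), i.e. Gamma(shape=31, rate=11).
The mode of a Gamma(a, b) with a ≥ 1 (shape–rate) is (a−1)/b = 30/11 ≈ 2.73.

λ̂_MAP = 2.73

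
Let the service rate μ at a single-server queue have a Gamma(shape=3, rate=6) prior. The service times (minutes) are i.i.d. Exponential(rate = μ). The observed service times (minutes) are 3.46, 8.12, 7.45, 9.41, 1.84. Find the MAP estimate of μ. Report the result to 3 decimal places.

The Exponential(rate=μ) likelihood is ∝ μ^n e^(−μΣtᵢ). Here n = 5 and Σtᵢ = 3.46 + 8.12 + 7.45 + 9.41 + 1.84 = 30.28.
Posterior ∝ μ^2e^(−6μ) · μ^5e^(−30.28μ) = μ^7e^(−36.28μ), i.e. Gamma(8, 36.28).
Mode = (a−1)/b = 7/36.28 ≈ 0.193.

μ̂_MAP = 0.193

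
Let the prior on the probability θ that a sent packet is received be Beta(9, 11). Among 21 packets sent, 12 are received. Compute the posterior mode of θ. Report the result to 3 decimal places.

Prior: Beta(9, 11).
Data: 12 successes in 21 trials. The binomial likelihood contributes θ^12(1−θ)^9, so the posterior is Beta(9+12, 11+9) = Beta(21, 20).
For Beta(a, b) with a, b > 1 the mode is (a−1)/(a+b−2) = 20/39 ≈ 0.513.

θ̂_MAP = 0.513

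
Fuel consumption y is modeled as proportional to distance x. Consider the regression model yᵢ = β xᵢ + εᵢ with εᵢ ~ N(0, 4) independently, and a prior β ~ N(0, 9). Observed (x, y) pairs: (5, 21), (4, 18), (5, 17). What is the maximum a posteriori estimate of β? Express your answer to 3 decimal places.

log p(β | y) = −Σ(yᵢ − βxᵢ)²/(2·4) − β²/(2·9) + const.
Setting the derivative to zero: Σxᵢ(yᵢ − βxᵢ)/4 − β/9 = 0, so β = Σxᵢyᵢ / (Σxᵢ² + σ²/τ²).
Σxᵢyᵢ = 5·21 + 4·18 + 5·17 = 262; Σxᵢ² = 66; σ²/τ² = 4/9.
β̂_MAP = 262 / (66 + 4/9) = 262/(598/9) = 1179/299 ≈ 3.943.

β̂_MAP = 3.943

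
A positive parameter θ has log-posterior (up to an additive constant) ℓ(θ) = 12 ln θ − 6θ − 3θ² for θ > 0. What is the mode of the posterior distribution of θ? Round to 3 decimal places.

ℓ'(θ) = 12/θ − 6 − 6θ. Setting this to zero and multiplying by θ: 6θ² + 6θ − 12 = 0.
θ = (−6 + √(6² + 4·6·12)) / (2·6) = (−6 + √324) / 12 = (−6 + 18)/12 = 1.
ℓ''(θ) = −12/θ² − 6 < 0, confirming a maximum.

θ̂_MAP = 1.000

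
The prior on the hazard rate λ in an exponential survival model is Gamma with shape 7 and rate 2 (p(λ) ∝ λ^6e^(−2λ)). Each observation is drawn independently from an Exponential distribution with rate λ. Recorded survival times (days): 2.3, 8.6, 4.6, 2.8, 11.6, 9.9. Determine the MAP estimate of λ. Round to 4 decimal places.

λ̂_MAP = 0.2871

The Exponential(rate=λ) likelihood is ∝ λ^n e^(−λΣtᵢ). Here n = 6 and Σtᵢ = 2.3 + 8.6 + 4.6 + 2.8 + 11.6 + 9.9 = 39.8.
Posterior ∝ λ^6e^(−2λ) · λ^6e^(−39.8λ) = λ^12e^(−41.8λ), i.e. Gamma(13, 41.8).
Mode = (a−1)/b = 12/41.8 ≈ 0.2871.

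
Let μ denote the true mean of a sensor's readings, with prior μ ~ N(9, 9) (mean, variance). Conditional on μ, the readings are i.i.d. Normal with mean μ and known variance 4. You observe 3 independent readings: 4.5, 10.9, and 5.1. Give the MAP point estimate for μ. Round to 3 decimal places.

n = 3; x̄ = (4.5 + 10.9 + 5.1)/3 = 20.5/3 = 41/6 ≈ 6.8333.
For a Normal prior and Normal likelihood with known variance, the posterior is Normal; its mode equals its mean, the precision-weighted average.
Prior precision 1/σ₀² = 1/9; data precision n/σ² = 3/4 = 0.75.
μ̂ = ((1/9)·9 + 0.75·(41/6)) / (1/9 + 0.75) = 6.125/(31/36) = 441/62 ≈ 7.113.

μ̂_MAP = 7.113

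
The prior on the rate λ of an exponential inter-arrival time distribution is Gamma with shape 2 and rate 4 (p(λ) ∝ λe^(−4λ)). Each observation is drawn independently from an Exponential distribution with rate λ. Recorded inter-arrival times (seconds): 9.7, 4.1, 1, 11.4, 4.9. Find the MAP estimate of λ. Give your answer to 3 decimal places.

The Exponential(rate=λ) likelihood is ∝ λ^n e^(−λΣtᵢ). Here n = 5 and Σtᵢ = 9.7 + 4.1 + 1 + 11.4 + 4.9 = 31.1.
Posterior ∝ λe^(−4λ) · λ^5e^(−31.1λ) = λ^6e^(−35.1λ), i.e. Gamma(7, 35.1).
Mode = (a−1)/b = 6/35.1 ≈ 0.171.

λ̂_MAP = 0.171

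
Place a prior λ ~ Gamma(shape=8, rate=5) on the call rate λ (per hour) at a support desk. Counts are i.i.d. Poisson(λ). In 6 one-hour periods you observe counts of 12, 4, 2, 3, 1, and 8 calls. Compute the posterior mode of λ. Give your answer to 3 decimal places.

λ̂_MAP = 3.364

Σxᵢ = 12+4+2+3+1+8 = 30, with n = 6.
Posterior ∝ λ^7e^(−5λ) · λ^30e^(−6λ) = λ^37e^(−11λ), i.e. Gamma(shape=38, rate=11).
The mode of a Gamma(a, b) with a ≥ 1 (shape–rate) is (a−1)/b = 37/11 ≈ 3.364.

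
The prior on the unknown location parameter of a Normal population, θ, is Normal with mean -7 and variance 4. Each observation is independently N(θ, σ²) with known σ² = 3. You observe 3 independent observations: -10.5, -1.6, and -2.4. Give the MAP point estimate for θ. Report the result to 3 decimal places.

n = 3; x̄ = ((-10.5) + (-1.6) + (-2.4))/3 = -14.5/3 = -29/6 ≈ -4.8333.
For a Normal prior and Normal likelihood with known variance, the posterior is Normal; its mode equals its mean, the precision-weighted average.
Prior precision 1/σ₀² = 1/4 = 0.25; data precision n/σ² = 3/3 = 1.
θ̂ = (0.25·(-7) + 1·(-29/6)) / (0.25 + 1) = (-79/12)/1.25 = -79/15 ≈ -5.267.

θ̂_MAP = -5.267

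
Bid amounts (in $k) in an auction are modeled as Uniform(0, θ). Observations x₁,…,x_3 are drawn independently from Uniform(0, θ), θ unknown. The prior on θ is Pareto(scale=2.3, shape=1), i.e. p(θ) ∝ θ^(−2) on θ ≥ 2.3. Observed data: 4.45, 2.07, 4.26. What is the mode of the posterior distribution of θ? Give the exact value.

θ̂_MAP = 4.45

The Uniform(0, θ) likelihood is θ^(−n) for θ ≥ max(xᵢ), zero otherwise. Here max(xᵢ) = 4.45.
Posterior ∝ θ^(−2) · θ^(−3) = θ^(−5) on θ ≥ max(2.3, 4.45) = 4.45.
This density is strictly decreasing in θ, so the posterior mode lies at the lower boundary of the support.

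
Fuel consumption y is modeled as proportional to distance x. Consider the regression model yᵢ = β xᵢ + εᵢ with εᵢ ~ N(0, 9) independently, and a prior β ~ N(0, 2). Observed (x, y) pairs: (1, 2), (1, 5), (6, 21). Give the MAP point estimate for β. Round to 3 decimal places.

log p(β | y) = −Σ(yᵢ − βxᵢ)²/(2·9) − β²/(2·2) + const.
Setting the derivative to zero: Σxᵢ(yᵢ − βxᵢ)/9 − β/2 = 0, so β = Σxᵢyᵢ / (Σxᵢ² + σ²/τ²).
Σxᵢyᵢ = 1·2 + 1·5 + 6·21 = 133; Σxᵢ² = 38; σ²/τ² = 4.5.
β̂_MAP = 133 / (38 + 4.5) = 133/42.5 ≈ 3.129.

β̂_MAP = 3.129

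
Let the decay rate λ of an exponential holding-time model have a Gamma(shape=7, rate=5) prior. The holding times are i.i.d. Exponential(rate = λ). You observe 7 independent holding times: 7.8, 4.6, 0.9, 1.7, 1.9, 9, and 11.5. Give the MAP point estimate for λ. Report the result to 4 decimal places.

The Exponential(rate=λ) likelihood is ∝ λ^n e^(−λΣtᵢ). Here n = 7 and Σtᵢ = 7.8 + 4.6 + 0.9 + 1.7 + 1.9 + 9 + 11.5 = 37.4.
Posterior ∝ λ^6e^(−5λ) · λ^7e^(−37.4λ) = λ^13e^(−42.4λ), i.e. Gamma(14, 42.4).
Mode = (a−1)/b = 13/42.4 ≈ 0.3066.

λ̂_MAP = 0.3066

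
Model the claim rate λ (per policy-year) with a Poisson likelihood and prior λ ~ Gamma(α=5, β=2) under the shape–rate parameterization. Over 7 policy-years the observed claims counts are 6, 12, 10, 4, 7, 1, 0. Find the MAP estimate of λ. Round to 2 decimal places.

Σxᵢ = 6+12+10+4+7+1+0 = 40, with n = 7.
Posterior ∝ λ^4e^(−2λ) · λ^40e^(−7λ) = λ^44e^(−9λ), i.e. Gamma(shape=45, rate=9).
The mode of a Gamma(a, b) with a ≥ 1 (shape–rate) is (a−1)/b = 44/9 ≈ 4.89.

λ̂_MAP = 4.89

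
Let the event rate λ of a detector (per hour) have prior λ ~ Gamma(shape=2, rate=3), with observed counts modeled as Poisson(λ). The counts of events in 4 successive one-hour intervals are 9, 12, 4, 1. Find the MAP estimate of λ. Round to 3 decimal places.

λ̂_MAP = 3.857

Σxᵢ = 9+12+4+1 = 26, with n = 4.
Posterior ∝ λe^(−3λ) · λ^26e^(−4λ) = λ^27e^(−7λ), i.e. Gamma(shape=28, rate=7).
The mode of a Gamma(a, b) with a ≥ 1 (shape–rate) is (a−1)/b = 27/7 ≈ 3.857.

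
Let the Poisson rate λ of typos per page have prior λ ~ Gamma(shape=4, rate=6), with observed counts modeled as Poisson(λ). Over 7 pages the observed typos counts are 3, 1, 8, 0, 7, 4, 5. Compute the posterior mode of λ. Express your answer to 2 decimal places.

Σxᵢ = 3+1+8+0+7+4+5 = 28, with n = 7.
Posterior ∝ λ^3e^(−6λ) · λ^28e^(−7λ) = λ^31e^(−13λ), i.e. Gamma(shape=32, rate=13).
The mode of a Gamma(a, b) with a ≥ 1 (shape–rate) is (a−1)/b = 31/13 ≈ 2.38.

λ̂_MAP = 2.38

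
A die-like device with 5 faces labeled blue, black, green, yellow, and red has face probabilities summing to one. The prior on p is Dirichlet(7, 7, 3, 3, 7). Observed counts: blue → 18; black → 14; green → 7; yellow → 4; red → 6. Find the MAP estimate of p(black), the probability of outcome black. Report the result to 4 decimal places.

The posterior is Dirichlet(αᵢ + nᵢ) = Dirichlet(25, 21, 10, 7, 13).
For a Dirichlet(a₁,…,a_K) with all aᵢ > 1, the mode has j-th component (aⱼ − 1)/(Σaᵢ − K).
Here Σaᵢ = 76 and K = 5, so p(black) = (21 − 1)/(76 − 5) = 20/71 ≈ 0.2817.

MAP estimate of p(black) = 0.2817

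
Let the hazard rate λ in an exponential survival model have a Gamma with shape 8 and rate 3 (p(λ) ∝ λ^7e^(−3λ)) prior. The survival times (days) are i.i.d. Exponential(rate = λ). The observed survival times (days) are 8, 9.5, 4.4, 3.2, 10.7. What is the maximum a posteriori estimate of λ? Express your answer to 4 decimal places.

The Exponential(rate=λ) likelihood is ∝ λ^n e^(−λΣtᵢ). Here n = 5 and Σtᵢ = 8 + 9.5 + 4.4 + 3.2 + 10.7 = 35.8.
Posterior ∝ λ^7e^(−3λ) · λ^5e^(−35.8λ) = λ^12e^(−38.8λ), i.e. Gamma(13, 38.8).
Mode = (a−1)/b = 12/38.8 ≈ 0.3093.

λ̂_MAP = 0.3093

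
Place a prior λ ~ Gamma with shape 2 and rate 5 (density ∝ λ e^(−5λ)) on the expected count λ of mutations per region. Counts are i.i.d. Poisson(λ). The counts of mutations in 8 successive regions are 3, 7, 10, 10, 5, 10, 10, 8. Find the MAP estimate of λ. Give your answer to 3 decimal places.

Σxᵢ = 3+7+10+10+5+10+10+8 = 63, with n = 8.
Posterior ∝ λe^(−5λ) · λ^63e^(−8λ) = λ^64e^(−13λ), i.e. Gamma(shape=65, rate=13).
The mode of a Gamma(a, b) with a ≥ 1 (shape–rate) is (a−1)/b = 64/13 ≈ 4.923.

λ̂_MAP = 4.923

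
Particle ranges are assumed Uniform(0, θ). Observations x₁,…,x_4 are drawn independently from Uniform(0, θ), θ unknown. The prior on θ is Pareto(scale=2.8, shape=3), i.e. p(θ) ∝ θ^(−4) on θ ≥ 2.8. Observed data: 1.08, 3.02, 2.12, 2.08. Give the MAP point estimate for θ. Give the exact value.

θ̂_MAP = 3.02

The Uniform(0, θ) likelihood is θ^(−n) for θ ≥ max(xᵢ), zero otherwise. Here max(xᵢ) = 3.02.
Posterior ∝ θ^(−4) · θ^(−4) = θ^(−8) on θ ≥ max(2.8, 3.02) = 3.02.
This density is strictly decreasing in θ, so the posterior mode lies at the lower boundary of the support.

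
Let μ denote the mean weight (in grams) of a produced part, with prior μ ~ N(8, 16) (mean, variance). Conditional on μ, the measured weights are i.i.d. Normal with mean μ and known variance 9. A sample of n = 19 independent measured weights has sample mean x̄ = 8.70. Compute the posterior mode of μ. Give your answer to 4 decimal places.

n = 19, x̄ = 8.70.
For a Normal prior and Normal likelihood with known variance, the posterior is Normal; its mode equals its mean, the precision-weighted average.
Prior precision 1/σ₀² = 1/16 = 0.0625; data precision n/σ² = 19/9.
μ̂ = (0.0625·8 + (19/9)·8.7) / (0.0625 + 19/9) = (283/15)/(313/144) = 13584/1565 ≈ 8.6799.

μ̂_MAP = 8.6799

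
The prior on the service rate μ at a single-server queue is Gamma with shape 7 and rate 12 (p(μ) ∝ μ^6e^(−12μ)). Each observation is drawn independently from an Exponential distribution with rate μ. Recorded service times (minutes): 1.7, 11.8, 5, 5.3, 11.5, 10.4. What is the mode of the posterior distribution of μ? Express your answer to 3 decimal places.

μ̂_MAP = 0.208

The Exponential(rate=μ) likelihood is ∝ μ^n e^(−μΣtᵢ). Here n = 6 and Σtᵢ = 1.7 + 11.8 + 5 + 5.3 + 11.5 + 10.4 = 45.7.
Posterior ∝ μ^6e^(−12μ) · μ^6e^(−45.7μ) = μ^12e^(−57.7μ), i.e. Gamma(13, 57.7).
Mode = (a−1)/b = 12/57.7 ≈ 0.208.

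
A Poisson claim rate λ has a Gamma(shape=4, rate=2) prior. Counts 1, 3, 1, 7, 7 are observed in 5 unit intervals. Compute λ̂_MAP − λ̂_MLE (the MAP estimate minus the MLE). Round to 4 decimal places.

MAP − MLE = -0.6571

Σxᵢ = 19. Posterior is Gamma(23, 7); MAP = (23−1)/7 = 22/7 ≈ 3.14286.
MLE = x̄ = 19/5 ≈ 3.80000.
Difference = 22/7 − 19/5 = -23/35 ≈ -0.6571.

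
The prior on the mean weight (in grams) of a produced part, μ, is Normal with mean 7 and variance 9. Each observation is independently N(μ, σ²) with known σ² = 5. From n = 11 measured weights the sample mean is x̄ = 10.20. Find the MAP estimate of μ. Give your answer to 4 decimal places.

n = 11, x̄ = 10.20.
For a Normal prior and Normal likelihood with known variance, the posterior is Normal; its mode equals its mean, the precision-weighted average.
Prior precision 1/σ₀² = 1/9; data precision n/σ² = 11/5 = 2.2.
μ̂ = ((1/9)·7 + 2.2·10.2) / (1/9 + 2.2) = (5224/225)/(104/45) = 653/65 ≈ 10.0462.

μ̂_MAP = 10.0462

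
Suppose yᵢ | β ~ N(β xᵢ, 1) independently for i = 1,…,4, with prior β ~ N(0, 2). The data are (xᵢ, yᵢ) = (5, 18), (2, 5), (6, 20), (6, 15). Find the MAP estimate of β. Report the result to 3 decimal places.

log p(β | y) = −Σ(yᵢ − βxᵢ)²/(2·1) − β²/(2·2) + const.
Setting the derivative to zero: Σxᵢ(yᵢ − βxᵢ)/1 − β/2 = 0, so β = Σxᵢyᵢ / (Σxᵢ² + σ²/τ²).
Σxᵢyᵢ = 5·18 + 2·5 + 6·20 + 6·15 = 310; Σxᵢ² = 101; σ²/τ² = 0.5.
β̂_MAP = 310 / (101 + 0.5) = 310/101.5 ≈ 3.054.

β̂_MAP = 3.054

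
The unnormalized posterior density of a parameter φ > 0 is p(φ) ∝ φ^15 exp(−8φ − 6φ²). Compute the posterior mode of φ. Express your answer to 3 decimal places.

ℓ'(φ) = 15/φ − 8 − 12φ. Setting this to zero and multiplying by φ: 12φ² + 8φ − 15 = 0.
φ = (−8 + √(8² + 4·12·15)) / (2·12) = (−8 + √784) / 24 = (−8 + 28)/24 = 5/6.
ℓ''(φ) = −15/φ² − 12 < 0, confirming a maximum.

φ̂_MAP = 0.833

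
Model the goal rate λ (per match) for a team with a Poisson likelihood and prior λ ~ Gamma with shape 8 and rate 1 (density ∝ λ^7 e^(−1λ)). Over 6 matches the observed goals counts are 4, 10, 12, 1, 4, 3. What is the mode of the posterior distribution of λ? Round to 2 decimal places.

λ̂_MAP = 5.86

Σxᵢ = 4+10+12+1+4+3 = 34, with n = 6.
Posterior ∝ λ^7e^(−1λ) · λ^34e^(−6λ) = λ^41e^(−7λ), i.e. Gamma(shape=42, rate=7).
The mode of a Gamma(a, b) with a ≥ 1 (shape–rate) is (a−1)/b = 41/7 ≈ 5.86.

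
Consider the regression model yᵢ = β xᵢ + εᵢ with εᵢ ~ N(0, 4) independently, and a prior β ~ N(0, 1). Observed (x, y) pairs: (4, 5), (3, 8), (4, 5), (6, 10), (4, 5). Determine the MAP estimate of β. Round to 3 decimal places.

β̂_MAP = 1.485

log p(β | y) = −Σ(yᵢ − βxᵢ)²/(2·4) − β²/(2·1) + const.
Setting the derivative to zero: Σxᵢ(yᵢ − βxᵢ)/4 − β/1 = 0, so β = Σxᵢyᵢ / (Σxᵢ² + σ²/τ²).
Σxᵢyᵢ = 4·5 + 3·8 + 4·5 + 6·10 + 4·5 = 144; Σxᵢ² = 93; σ²/τ² = 4.
β̂_MAP = 144 / (93 + 4) = 144/97 ≈ 1.485.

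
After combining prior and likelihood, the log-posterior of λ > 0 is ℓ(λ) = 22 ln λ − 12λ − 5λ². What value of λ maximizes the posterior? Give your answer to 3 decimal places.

ℓ'(λ) = 22/λ − 12 − 10λ. Setting this to zero and multiplying by λ: 10λ² + 12λ − 22 = 0.
λ = (−12 + √(12² + 4·10·22)) / (2·10) = (−12 + √1024) / 20 = (−12 + 32)/20 = 1.
ℓ''(λ) = −22/λ² − 10 < 0, confirming a maximum.

λ̂_MAP = 1.000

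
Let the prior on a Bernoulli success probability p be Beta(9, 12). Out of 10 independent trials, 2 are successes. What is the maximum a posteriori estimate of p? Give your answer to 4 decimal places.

p̂_MAP = 0.3448

Prior: Beta(9, 12).
Data: 2 successes in 10 trials. The binomial likelihood contributes p^2(1−p)^8, so the posterior is Beta(9+2, 12+8) = Beta(11, 20).
For Beta(a, b) with a, b > 1 the mode is (a−1)/(a+b−2) = 10/29 ≈ 0.3448.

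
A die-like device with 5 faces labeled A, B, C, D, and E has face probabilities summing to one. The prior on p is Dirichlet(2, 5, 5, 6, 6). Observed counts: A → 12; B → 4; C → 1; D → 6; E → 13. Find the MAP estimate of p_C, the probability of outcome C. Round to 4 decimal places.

MAP estimate of p_C = 0.0909

The posterior is Dirichlet(αᵢ + nᵢ) = Dirichlet(14, 9, 6, 12, 19).
For a Dirichlet(a₁,…,a_K) with all aᵢ > 1, the mode has j-th component (aⱼ − 1)/(Σaᵢ − K).
Here Σaᵢ = 60 and K = 5, so p_C = (6 − 1)/(60 − 5) = 5/55 ≈ 0.0909.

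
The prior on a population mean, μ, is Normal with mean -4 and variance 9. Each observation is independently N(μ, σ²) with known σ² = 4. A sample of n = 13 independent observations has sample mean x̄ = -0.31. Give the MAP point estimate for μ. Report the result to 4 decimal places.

μ̂_MAP = -0.4320

n = 13, x̄ = -0.31.
For a Normal prior and Normal likelihood with known variance, the posterior is Normal; its mode equals its mean, the precision-weighted average.
Prior precision 1/σ₀² = 1/9; data precision n/σ² = 13/4 = 3.25.
μ̂ = ((1/9)·(-4) + 3.25·(-0.31)) / (1/9 + 3.25) = (-5227/3600)/(121/36) = -5227/12100 ≈ -0.4320.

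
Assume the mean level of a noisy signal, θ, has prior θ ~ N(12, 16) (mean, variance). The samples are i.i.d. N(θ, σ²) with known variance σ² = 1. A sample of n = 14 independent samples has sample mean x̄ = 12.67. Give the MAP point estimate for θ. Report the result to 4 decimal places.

n = 14, x̄ = 12.67.
For a Normal prior and Normal likelihood with known variance, the posterior is Normal; its mode equals its mean, the precision-weighted average.
Prior precision 1/σ₀² = 1/16 = 0.0625; data precision n/σ² = 14/1 = 14.
θ̂ = (0.0625·12 + 14·12.67) / (0.0625 + 14) = 178.13/14.0625 = 71252/5625 ≈ 12.6670.

θ̂_MAP = 12.6670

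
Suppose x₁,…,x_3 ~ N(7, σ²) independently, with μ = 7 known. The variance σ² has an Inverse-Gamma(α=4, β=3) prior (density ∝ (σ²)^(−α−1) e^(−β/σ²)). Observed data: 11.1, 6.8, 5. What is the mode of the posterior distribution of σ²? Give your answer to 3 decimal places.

Sum of squared deviations about the known mean: SS = (11.1−7)² + (6.8−7)² + (5−7)² = 20.85.
The Normal likelihood contributes (σ²)^(−n/2) exp(−SS/(2σ²)), so the posterior is Inverse-Gamma(α + n/2, β + SS/2) = Inverse-Gamma(5.5, 13.425).
The mode of Inverse-Gamma(a, b) is b/(a+1) = 13.425/6.5 ≈ 2.065.

σ̂²_MAP = 2.065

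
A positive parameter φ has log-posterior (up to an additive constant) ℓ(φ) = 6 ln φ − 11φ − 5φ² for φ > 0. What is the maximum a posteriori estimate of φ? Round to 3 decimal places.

ℓ'(φ) = 6/φ − 11 − 10φ. Setting this to zero and multiplying by φ: 10φ² + 11φ − 6 = 0.
φ = (−11 + √(11² + 4·10·6)) / (2·10) = (−11 + √361) / 20 = (−11 + 19)/20 = 2/5.
ℓ''(φ) = −6/φ² − 10 < 0, confirming a maximum.

φ̂_MAP = 0.400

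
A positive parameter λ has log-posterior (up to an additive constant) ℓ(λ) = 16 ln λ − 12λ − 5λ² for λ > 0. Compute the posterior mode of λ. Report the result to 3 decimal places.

λ̂_MAP = 0.800

ℓ'(λ) = 16/λ − 12 − 10λ. Setting this to zero and multiplying by λ: 10λ² + 12λ − 16 = 0.
λ = (−12 + √(12² + 4·10·16)) / (2·10) = (−12 + √784) / 20 = (−12 + 28)/20 = 4/5.
ℓ''(λ) = −16/λ² − 10 < 0, confirming a maximum.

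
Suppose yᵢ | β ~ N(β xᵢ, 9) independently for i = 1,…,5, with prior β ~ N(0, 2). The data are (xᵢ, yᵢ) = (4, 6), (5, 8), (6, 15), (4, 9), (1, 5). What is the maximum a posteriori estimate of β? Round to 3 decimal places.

log p(β | y) = −Σ(yᵢ − βxᵢ)²/(2·9) − β²/(2·2) + const.
Setting the derivative to zero: Σxᵢ(yᵢ − βxᵢ)/9 − β/2 = 0, so β = Σxᵢyᵢ / (Σxᵢ² + σ²/τ²).
Σxᵢyᵢ = 4·6 + 5·8 + 6·15 + 4·9 + 1·5 = 195; Σxᵢ² = 94; σ²/τ² = 4.5.
β̂_MAP = 195 / (94 + 4.5) = 195/98.5 ≈ 1.980.

β̂_MAP = 1.980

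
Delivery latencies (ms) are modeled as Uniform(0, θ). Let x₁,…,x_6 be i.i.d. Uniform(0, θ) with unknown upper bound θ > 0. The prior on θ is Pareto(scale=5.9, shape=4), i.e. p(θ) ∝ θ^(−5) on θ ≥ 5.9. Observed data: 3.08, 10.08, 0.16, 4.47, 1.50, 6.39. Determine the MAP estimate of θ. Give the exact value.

θ̂_MAP = 10.08

The Uniform(0, θ) likelihood is θ^(−n) for θ ≥ max(xᵢ), zero otherwise. Here max(xᵢ) = 10.08.
Posterior ∝ θ^(−5) · θ^(−6) = θ^(−11) on θ ≥ max(5.9, 10.08) = 10.08.
This density is strictly decreasing in θ, so the posterior mode lies at the lower boundary of the support.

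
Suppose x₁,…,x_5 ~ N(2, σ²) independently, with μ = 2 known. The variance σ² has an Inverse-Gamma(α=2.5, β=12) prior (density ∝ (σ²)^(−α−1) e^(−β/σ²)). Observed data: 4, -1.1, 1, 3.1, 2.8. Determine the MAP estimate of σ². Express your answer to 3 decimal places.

σ̂²_MAP = 3.372

Sum of squared deviations about the known mean: SS = (4−2)² + (-1.1−2)² + (1−2)² + (3.1−2)² + (2.8−2)² = 16.46.
The Normal likelihood contributes (σ²)^(−n/2) exp(−SS/(2σ²)), so the posterior is Inverse-Gamma(α + n/2, β + SS/2) = Inverse-Gamma(5, 20.23).
The mode of Inverse-Gamma(a, b) is b/(a+1) = 20.23/6 ≈ 3.372.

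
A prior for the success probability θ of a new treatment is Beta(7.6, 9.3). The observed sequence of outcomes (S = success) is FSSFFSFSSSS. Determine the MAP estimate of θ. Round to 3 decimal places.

θ̂_MAP = 0.525

Prior: Beta(7.6, 9.3).
Data: 7 successes in 11 trials (from the sequence). The binomial likelihood contributes θ^7(1−θ)^4, so the posterior is Beta(7.6+7, 9.3+4) = Beta(14.6, 13.3).
For Beta(a, b) with a, b > 1 the mode is (a−1)/(a+b−2) = 13.6/25.9 ≈ 0.525.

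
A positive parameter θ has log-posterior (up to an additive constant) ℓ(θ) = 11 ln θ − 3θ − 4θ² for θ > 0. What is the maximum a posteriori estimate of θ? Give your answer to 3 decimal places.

ℓ'(θ) = 11/θ − 3 − 8θ. Setting this to zero and multiplying by θ: 8θ² + 3θ − 11 = 0.
θ = (−3 + √(3² + 4·8·11)) / (2·8) = (−3 + √361) / 16 = (−3 + 19)/16 = 1.
ℓ''(θ) = −11/θ² − 8 < 0, confirming a maximum.

θ̂_MAP = 1.000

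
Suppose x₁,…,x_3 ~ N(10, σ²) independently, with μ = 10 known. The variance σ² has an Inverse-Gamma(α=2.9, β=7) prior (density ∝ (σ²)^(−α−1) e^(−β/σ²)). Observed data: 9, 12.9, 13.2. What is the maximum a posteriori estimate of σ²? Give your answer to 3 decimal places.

σ̂²_MAP = 3.116

Sum of squared deviations about the known mean: SS = (9−10)² + (12.9−10)² + (13.2−10)² = 19.65.
The Normal likelihood contributes (σ²)^(−n/2) exp(−SS/(2σ²)), so the posterior is Inverse-Gamma(α + n/2, β + SS/2) = Inverse-Gamma(4.4, 16.825).
The mode of Inverse-Gamma(a, b) is b/(a+1) = 16.825/5.4 ≈ 3.116.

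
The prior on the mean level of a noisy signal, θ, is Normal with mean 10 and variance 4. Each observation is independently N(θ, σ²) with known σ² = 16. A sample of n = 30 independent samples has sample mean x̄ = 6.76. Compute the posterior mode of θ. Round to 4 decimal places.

θ̂_MAP = 7.1412

n = 30, x̄ = 6.76.
For a Normal prior and Normal likelihood with known variance, the posterior is Normal; its mode equals its mean, the precision-weighted average.
Prior precision 1/σ₀² = 1/4 = 0.25; data precision n/σ² = 30/16 = 1.875.
θ̂ = (0.25·10 + 1.875·6.76) / (0.25 + 1.875) = 15.175/2.125 = 607/85 ≈ 7.1412.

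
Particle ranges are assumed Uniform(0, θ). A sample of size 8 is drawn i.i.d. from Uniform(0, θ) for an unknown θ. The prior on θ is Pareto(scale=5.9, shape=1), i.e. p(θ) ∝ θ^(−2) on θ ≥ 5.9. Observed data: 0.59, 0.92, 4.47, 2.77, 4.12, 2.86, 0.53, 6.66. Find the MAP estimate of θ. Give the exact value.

The Uniform(0, θ) likelihood is θ^(−n) for θ ≥ max(xᵢ), zero otherwise. Here max(xᵢ) = 6.66.
Posterior ∝ θ^(−2) · θ^(−8) = θ^(−10) on θ ≥ max(5.9, 6.66) = 6.66.
This density is strictly decreasing in θ, so the posterior mode lies at the lower boundary of the support.

θ̂_MAP = 6.66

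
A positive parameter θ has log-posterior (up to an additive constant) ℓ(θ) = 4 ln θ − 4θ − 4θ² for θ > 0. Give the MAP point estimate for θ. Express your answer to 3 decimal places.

ℓ'(θ) = 4/θ − 4 − 8θ. Setting this to zero and multiplying by θ: 8θ² + 4θ − 4 = 0.
θ = (−4 + √(4² + 4·8·4)) / (2·8) = (−4 + √144) / 16 = (−4 + 12)/16 = 1/2.
ℓ''(θ) = −4/θ² − 8 < 0, confirming a maximum.

θ̂_MAP = 0.500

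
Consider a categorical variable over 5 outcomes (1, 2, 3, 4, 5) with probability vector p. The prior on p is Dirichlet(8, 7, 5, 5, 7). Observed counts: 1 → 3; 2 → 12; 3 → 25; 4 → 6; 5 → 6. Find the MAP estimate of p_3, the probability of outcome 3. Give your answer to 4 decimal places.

The posterior is Dirichlet(αᵢ + nᵢ) = Dirichlet(11, 19, 30, 11, 13).
For a Dirichlet(a₁,…,a_K) with all aᵢ > 1, the mode has j-th component (aⱼ − 1)/(Σaᵢ − K).
Here Σaᵢ = 84 and K = 5, so p_3 = (30 − 1)/(84 − 5) = 29/79 ≈ 0.3671.

MAP estimate: 0.3671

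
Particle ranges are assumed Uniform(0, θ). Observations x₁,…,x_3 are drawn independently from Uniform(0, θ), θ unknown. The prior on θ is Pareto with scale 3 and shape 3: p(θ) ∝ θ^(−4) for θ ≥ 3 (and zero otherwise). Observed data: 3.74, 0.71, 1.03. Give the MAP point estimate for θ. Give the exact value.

The Uniform(0, θ) likelihood is θ^(−n) for θ ≥ max(xᵢ), zero otherwise. Here max(xᵢ) = 3.74.
Posterior ∝ θ^(−4) · θ^(−3) = θ^(−7) on θ ≥ max(3, 3.74) = 3.74.
This density is strictly decreasing in θ, so the posterior mode lies at the lower boundary of the support.

θ̂_MAP = 3.74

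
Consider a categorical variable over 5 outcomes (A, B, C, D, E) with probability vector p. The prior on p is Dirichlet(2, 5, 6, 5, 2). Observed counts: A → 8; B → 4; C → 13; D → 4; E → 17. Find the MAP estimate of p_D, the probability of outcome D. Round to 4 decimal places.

MAP estimate of p_D = 0.1311

The posterior is Dirichlet(αᵢ + nᵢ) = Dirichlet(10, 9, 19, 9, 19).
For a Dirichlet(a₁,…,a_K) with all aᵢ > 1, the mode has j-th component (aⱼ − 1)/(Σaᵢ − K).
Here Σaᵢ = 66 and K = 5, so p_D = (9 − 1)/(66 − 5) = 8/61 ≈ 0.1311.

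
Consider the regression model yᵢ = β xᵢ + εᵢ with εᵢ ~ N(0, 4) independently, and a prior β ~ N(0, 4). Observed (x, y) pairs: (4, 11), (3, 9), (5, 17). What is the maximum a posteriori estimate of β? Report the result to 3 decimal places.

log p(β | y) = −Σ(yᵢ − βxᵢ)²/(2·4) − β²/(2·4) + const.
Setting the derivative to zero: Σxᵢ(yᵢ − βxᵢ)/4 − β/4 = 0, so β = Σxᵢyᵢ / (Σxᵢ² + σ²/τ²).
Σxᵢyᵢ = 4·11 + 3·9 + 5·17 = 156; Σxᵢ² = 50; σ²/τ² = 1.
β̂_MAP = 156 / (50 + 1) = 156/51 ≈ 3.059.

β̂_MAP = 3.059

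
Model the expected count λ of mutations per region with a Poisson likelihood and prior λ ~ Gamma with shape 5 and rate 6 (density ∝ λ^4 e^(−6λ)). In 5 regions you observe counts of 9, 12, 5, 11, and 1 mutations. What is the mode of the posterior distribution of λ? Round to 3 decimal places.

λ̂_MAP = 3.818

Σxᵢ = 9+12+5+11+1 = 38, with n = 5.
Posterior ∝ λ^4e^(−6λ) · λ^38e^(−5λ) = λ^42e^(−11λ), i.e. Gamma(shape=43, rate=11).
The mode of a Gamma(a, b) with a ≥ 1 (shape–rate) is (a−1)/b = 42/11 ≈ 3.818.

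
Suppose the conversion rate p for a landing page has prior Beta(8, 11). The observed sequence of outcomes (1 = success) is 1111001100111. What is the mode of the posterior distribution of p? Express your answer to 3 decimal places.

p̂_MAP = 0.533

Prior: Beta(8, 11).
Data: 9 successes in 13 trials (from the sequence). The binomial likelihood contributes p^9(1−p)^4, so the posterior is Beta(8+9, 11+4) = Beta(17, 15).
For Beta(a, b) with a, b > 1 the mode is (a−1)/(a+b−2) = 16/30 ≈ 0.533.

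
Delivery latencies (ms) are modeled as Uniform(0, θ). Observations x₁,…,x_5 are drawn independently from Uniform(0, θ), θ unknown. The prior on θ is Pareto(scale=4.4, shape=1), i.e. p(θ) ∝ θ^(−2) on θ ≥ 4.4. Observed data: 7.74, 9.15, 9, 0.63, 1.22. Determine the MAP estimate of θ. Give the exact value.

θ̂_MAP = 9.15

The Uniform(0, θ) likelihood is θ^(−n) for θ ≥ max(xᵢ), zero otherwise. Here max(xᵢ) = 9.15.
Posterior ∝ θ^(−2) · θ^(−5) = θ^(−7) on θ ≥ max(4.4, 9.15) = 9.15.
This density is strictly decreasing in θ, so the posterior mode lies at the lower boundary of the support.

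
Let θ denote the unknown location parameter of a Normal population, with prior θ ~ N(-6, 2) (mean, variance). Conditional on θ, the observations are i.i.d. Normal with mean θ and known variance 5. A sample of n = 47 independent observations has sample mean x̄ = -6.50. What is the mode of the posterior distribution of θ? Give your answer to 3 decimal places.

θ̂_MAP = -6.475

n = 47, x̄ = -6.50.
For a Normal prior and Normal likelihood with known variance, the posterior is Normal; its mode equals its mean, the precision-weighted average.
Prior precision 1/σ₀² = 1/2 = 0.5; data precision n/σ² = 47/5 = 9.4.
θ̂ = (0.5·(-6) + 9.4·(-6.5)) / (0.5 + 9.4) = (-64.1)/9.9 = -641/99 ≈ -6.475.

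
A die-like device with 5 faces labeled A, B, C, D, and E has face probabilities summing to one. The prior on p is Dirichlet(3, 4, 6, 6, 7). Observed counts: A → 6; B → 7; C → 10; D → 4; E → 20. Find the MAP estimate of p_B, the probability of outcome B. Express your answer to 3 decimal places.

The posterior is Dirichlet(αᵢ + nᵢ) = Dirichlet(9, 11, 16, 10, 27).
For a Dirichlet(a₁,…,a_K) with all aᵢ > 1, the mode has j-th component (aⱼ − 1)/(Σaᵢ − K).
Here Σaᵢ = 73 and K = 5, so p_B = (11 − 1)/(73 − 5) = 10/68 ≈ 0.147.

MAP estimate of p_B = 0.147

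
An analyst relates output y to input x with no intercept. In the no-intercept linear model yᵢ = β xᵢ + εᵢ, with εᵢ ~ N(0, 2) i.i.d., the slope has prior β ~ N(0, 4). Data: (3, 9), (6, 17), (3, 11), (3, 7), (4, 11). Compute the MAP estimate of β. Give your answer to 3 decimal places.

log p(β | y) = −Σ(yᵢ − βxᵢ)²/(2·2) − β²/(2·4) + const.
Setting the derivative to zero: Σxᵢ(yᵢ − βxᵢ)/2 − β/4 = 0, so β = Σxᵢyᵢ / (Σxᵢ² + σ²/τ²).
Σxᵢyᵢ = 3·9 + 6·17 + 3·11 + 3·7 + 4·11 = 227; Σxᵢ² = 79; σ²/τ² = 0.5.
β̂_MAP = 227 / (79 + 0.5) = 227/79.5 ≈ 2.855.

β̂_MAP = 2.855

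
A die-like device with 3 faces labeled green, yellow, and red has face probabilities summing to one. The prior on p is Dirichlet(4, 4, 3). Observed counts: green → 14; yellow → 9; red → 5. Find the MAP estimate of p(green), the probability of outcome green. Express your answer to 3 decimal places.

MAP estimate of p(green) = 0.472

The posterior is Dirichlet(αᵢ + nᵢ) = Dirichlet(18, 13, 8).
For a Dirichlet(a₁,…,a_K) with all aᵢ > 1, the mode has j-th component (aⱼ − 1)/(Σaᵢ − K).
Here Σaᵢ = 39 and K = 3, so p(green) = (18 − 1)/(39 − 3) = 17/36 ≈ 0.472.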